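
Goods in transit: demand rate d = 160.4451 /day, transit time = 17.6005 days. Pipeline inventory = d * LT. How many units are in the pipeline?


Pipeline = 160.4451 * 17.6005 = 2823.9140

2823.9140 units


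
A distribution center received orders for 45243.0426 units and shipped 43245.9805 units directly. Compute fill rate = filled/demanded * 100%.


FR = 43245.9805 / 45243.0426 * 100 = 95.5859

95.5859%


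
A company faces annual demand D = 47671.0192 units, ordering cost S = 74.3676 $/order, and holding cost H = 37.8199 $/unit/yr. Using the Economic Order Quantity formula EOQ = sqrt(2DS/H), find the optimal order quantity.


2*D*S = 2 * 47671.0192 * 74.3676 = 7090358.5749
2*D*S/H = 187476.9255
EOQ = sqrt(187476.9255) = 432.9861

432.9861 units


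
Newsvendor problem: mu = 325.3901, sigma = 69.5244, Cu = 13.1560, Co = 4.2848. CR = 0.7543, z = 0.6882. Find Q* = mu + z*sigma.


CR = Cu/(Cu+Co) = 13.1560/(13.1560+4.2848) = 0.7543
z = 0.6882
Q* = 325.3901 + 0.6882 * 69.5244 = 373.2368

373.2368 units


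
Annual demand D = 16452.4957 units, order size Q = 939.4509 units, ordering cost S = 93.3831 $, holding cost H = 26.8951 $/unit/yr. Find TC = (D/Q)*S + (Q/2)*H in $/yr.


Ordering cost = D*S/Q = 1635.4075
Holding cost = Q*H/2 = 12633.3130
TC = 1635.4075 + 12633.3130 = 14268.7205

14268.7205 $/yr


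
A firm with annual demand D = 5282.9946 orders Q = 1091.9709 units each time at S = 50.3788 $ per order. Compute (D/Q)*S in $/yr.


Number of orders = D/Q = 4.8380
Cost = 4.8380 * 50.3788 = 243.7345

243.7345 $/yr


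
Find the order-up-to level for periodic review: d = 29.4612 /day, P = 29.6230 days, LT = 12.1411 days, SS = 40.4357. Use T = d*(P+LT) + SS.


P + LT = 41.7641
d*(P+LT) = 29.4612 * 41.7641 = 1230.4205
T = 1230.4205 + 40.4357 = 1270.8562

1270.8562 units


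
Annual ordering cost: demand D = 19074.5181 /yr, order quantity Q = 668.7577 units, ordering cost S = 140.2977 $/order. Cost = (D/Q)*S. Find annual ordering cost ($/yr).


Number of orders = D/Q = 28.5223
Cost = 28.5223 * 140.2977 = 4001.6153

4001.6153 $/yr


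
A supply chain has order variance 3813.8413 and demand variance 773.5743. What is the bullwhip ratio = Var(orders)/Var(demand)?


BW = 3813.8413 / 773.5743 = 4.9302

4.9302


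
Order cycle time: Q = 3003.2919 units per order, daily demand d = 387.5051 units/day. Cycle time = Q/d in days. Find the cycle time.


Cycle = 3003.2919 / 387.5051 = 7.7503

7.7503 days


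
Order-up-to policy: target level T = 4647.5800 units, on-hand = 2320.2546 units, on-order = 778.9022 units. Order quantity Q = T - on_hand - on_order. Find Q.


Inventory position = OH + OO = 2320.2546 + 778.9022 = 3099.1568
Q = 4647.5800 - 3099.1568 = 1548.4232

1548.4232 units


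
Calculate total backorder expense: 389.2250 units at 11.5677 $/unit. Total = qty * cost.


Total = 389.2250 * 11.5677 = 4502.4380

4502.4380 $


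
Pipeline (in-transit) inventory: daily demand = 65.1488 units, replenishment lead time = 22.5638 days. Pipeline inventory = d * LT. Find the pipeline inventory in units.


Pipeline = 65.1488 * 22.5638 = 1470.0045

1470.0045 units


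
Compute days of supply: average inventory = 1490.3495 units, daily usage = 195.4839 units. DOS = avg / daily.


DOS = 1490.3495 / 195.4839 = 7.6239

7.6239 days


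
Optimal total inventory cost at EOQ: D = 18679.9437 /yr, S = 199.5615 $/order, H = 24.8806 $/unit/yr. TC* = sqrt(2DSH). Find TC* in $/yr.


2*D*S*H = 185499681.1712
TC* = sqrt(185499681.1712) = 13619.8268

13619.8268 $/yr


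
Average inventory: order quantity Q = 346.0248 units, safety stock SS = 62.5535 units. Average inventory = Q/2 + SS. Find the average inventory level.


Q/2 = 173.0124
Avg = 173.0124 + 62.5535 = 235.5659

235.5659 units


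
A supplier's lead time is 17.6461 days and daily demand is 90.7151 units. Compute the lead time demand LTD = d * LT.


LTD = 90.7151 * 17.6461 = 1600.7677

1600.7677 units


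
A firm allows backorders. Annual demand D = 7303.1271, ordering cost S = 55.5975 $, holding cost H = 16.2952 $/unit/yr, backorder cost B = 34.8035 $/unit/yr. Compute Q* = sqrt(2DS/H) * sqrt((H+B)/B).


sqrt(2DS/H) = 223.2375
sqrt((H+B)/B) = 1.2117
Q* = 223.2375 * 1.2117 = 270.4959

270.4959 units


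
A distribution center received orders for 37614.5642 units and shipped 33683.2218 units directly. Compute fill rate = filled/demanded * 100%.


FR = 33683.2218 / 37614.5642 * 100 = 89.5484

89.5484%


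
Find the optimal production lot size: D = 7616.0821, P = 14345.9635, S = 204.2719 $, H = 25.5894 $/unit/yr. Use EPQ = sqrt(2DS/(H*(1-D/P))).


1 - D/P = 1 - 0.5309 = 0.4691
H*(1-D/P) = 12.0043
2DS = 3111503.1222
EPQ = sqrt(259198.4791) = 509.1154

509.1154 units


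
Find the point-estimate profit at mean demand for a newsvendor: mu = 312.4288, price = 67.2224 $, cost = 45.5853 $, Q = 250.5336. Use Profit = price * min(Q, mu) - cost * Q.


Sales at mu = min(250.5336, 312.4288) = 250.5336
Revenue = 67.2224 * 250.5336 = 16841.4699
Total cost = 45.5853 * 250.5336 = 11420.6493
Profit = 16841.4699 - 11420.6493 = 5420.8206

5420.8206 $


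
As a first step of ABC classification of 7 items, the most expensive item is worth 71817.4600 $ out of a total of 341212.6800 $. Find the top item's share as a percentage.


Top item = 71817.4600
Total = 341212.6800
Percentage = 71817.4600 / 341212.6800 * 100 = 21.0477

21.0477%


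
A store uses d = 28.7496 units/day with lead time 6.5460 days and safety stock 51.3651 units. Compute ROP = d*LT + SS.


d*LT = 28.7496 * 6.5460 = 188.1949
ROP = 188.1949 + 51.3651 = 239.5600

239.5600 units


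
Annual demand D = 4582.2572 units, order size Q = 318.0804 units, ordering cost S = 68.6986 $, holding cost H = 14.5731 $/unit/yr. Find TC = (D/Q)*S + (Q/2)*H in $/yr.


Ordering cost = D*S/Q = 989.6701
Holding cost = Q*H/2 = 2317.7087
TC = 989.6701 + 2317.7087 = 3307.3788

3307.3788 $/yr


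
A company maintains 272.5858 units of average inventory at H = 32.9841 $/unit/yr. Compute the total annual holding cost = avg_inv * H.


Cost = 272.5858 * 32.9841 = 8990.9973

8990.9973 $/yr


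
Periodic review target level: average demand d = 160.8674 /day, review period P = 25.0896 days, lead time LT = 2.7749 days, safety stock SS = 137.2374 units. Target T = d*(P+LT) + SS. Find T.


P + LT = 27.8645
d*(P+LT) = 160.8674 * 27.8645 = 4482.4897
T = 4482.4897 + 137.2374 = 4619.7271

4619.7271 units


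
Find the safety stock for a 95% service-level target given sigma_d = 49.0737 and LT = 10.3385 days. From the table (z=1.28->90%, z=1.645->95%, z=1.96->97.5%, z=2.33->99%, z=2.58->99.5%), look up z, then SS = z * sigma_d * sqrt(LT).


From the table, SL = 95% corresponds to z = 1.645
sqrt(LT) = sqrt(10.3385) = 3.2154
SS = 1.645 * 49.0737 * 3.2154 = 259.5634

259.5634 units


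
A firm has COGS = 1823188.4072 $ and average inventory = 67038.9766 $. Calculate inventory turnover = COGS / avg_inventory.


Turnover = 1823188.4072 / 67038.9766 = 27.1959

27.1959


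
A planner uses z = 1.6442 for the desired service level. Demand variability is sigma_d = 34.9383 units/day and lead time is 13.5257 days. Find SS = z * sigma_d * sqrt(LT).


sqrt(LT) = sqrt(13.5257) = 3.6777
SS = 1.6442 * 34.9383 * 3.6777 = 211.2692

211.2692 units


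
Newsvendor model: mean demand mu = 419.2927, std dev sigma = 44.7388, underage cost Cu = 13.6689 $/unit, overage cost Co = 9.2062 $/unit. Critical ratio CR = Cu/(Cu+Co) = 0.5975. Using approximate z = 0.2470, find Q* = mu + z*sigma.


CR = Cu/(Cu+Co) = 13.6689/(13.6689+9.2062) = 0.5975
z = 0.2470
Q* = 419.2927 + 0.2470 * 44.7388 = 430.3432

430.3432 units


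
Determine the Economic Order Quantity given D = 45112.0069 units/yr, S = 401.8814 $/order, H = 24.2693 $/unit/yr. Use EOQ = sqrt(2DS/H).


2*D*S = 2 * 45112.0069 * 401.8814 = 36259352.9796
2*D*S/H = 1494041.9781
EOQ = sqrt(1494041.9781) = 1222.3101

1222.3101 units


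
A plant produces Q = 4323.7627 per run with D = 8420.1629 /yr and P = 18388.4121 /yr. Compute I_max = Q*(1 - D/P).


D/P = 0.4579
1 - D/P = 0.5421
I_max = 4323.7627 * 0.5421 = 2343.8861

2343.8861 units


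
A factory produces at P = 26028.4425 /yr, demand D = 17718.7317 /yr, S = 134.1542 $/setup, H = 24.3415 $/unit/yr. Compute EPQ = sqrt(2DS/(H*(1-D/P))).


1 - D/P = 1 - 0.6807 = 0.3193
H*(1-D/P) = 7.7711
2DS = 4754084.5525
EPQ = sqrt(611761.0691) = 782.1516

782.1516 units


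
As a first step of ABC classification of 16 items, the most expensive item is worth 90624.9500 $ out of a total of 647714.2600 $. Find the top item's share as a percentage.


Top item = 90624.9500
Total = 647714.2600
Percentage = 90624.9500 / 647714.2600 * 100 = 13.9915

13.9915%


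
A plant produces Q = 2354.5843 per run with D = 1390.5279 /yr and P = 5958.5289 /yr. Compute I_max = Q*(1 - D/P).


D/P = 0.2334
1 - D/P = 0.7666
I_max = 2354.5843 * 0.7666 = 1805.1005

1805.1005 units


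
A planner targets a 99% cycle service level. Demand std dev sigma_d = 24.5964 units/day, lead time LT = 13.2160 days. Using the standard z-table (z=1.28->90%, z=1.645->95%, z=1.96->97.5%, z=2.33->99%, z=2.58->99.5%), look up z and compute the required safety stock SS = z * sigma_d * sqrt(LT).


From the table, SL = 99% corresponds to z = 2.33
sqrt(LT) = sqrt(13.2160) = 3.6354
SS = 2.33 * 24.5964 * 3.6354 = 208.3423

208.3423 units


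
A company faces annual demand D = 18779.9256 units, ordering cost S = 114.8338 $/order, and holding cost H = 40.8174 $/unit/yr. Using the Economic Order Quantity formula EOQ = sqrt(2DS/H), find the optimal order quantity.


2*D*S = 2 * 18779.9256 * 114.8338 = 4313140.4407
2*D*S/H = 105669.1617
EOQ = sqrt(105669.1617) = 325.0679

325.0679 units


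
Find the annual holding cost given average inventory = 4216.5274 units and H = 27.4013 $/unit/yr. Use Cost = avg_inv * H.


Cost = 4216.5274 * 27.4013 = 115538.3322

115538.3322 $/yr


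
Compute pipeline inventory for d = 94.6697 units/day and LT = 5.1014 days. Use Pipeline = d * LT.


Pipeline = 94.6697 * 5.1014 = 482.9480

482.9480 units


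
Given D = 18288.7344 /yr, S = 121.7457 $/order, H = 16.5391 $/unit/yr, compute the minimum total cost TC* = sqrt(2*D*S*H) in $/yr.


2*D*S*H = 73651085.6113
TC* = sqrt(73651085.6113) = 8582.0211

8582.0211 $/yr


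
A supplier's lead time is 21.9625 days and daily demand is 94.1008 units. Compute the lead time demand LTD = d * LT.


LTD = 94.1008 * 21.9625 = 2066.6888

2066.6888 units


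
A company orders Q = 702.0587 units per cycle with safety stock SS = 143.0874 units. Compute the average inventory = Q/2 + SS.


Q/2 = 351.0294
Avg = 351.0294 + 143.0874 = 494.1168

494.1168 units


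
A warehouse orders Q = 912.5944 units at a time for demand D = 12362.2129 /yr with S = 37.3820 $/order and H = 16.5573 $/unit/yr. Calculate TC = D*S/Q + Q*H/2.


Ordering cost = D*S/Q = 506.3851
Holding cost = Q*H/2 = 7555.0496
TC = 506.3851 + 7555.0496 = 8061.4348

8061.4348 $/yr


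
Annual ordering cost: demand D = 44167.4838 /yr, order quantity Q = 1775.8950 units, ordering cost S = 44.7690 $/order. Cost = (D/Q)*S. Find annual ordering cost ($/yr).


Number of orders = D/Q = 24.8705
Cost = 24.8705 * 44.7690 = 1113.4296

1113.4296 $/yr


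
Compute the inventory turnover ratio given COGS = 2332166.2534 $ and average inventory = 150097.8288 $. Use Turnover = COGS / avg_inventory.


Turnover = 2332166.2534 / 150097.8288 = 15.5376

15.5376


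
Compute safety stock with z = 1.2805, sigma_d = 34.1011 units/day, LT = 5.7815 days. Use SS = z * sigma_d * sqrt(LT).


sqrt(LT) = sqrt(5.7815) = 2.4045
SS = 1.2805 * 34.1011 * 2.4045 = 104.9949

104.9949 units


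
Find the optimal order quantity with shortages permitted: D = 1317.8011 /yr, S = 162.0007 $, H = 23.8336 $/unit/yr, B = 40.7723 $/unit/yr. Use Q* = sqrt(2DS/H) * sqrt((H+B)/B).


sqrt(2DS/H) = 133.8454
sqrt((H+B)/B) = 1.2588
Q* = 133.8454 * 1.2588 = 168.4834

168.4834 units


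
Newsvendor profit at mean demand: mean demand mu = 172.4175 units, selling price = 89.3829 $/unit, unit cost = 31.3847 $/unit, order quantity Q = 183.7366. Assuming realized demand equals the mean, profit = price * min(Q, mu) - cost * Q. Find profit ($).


Sales at mu = min(183.7366, 172.4175) = 172.4175
Revenue = 89.3829 * 172.4175 = 15411.1762
Total cost = 31.3847 * 183.7366 = 5766.5181
Profit = 15411.1762 - 5766.5181 = 9644.6581

9644.6581 $


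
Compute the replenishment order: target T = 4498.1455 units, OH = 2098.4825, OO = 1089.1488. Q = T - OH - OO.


Inventory position = OH + OO = 2098.4825 + 1089.1488 = 3187.6313
Q = 4498.1455 - 3187.6313 = 1310.5142

1310.5142 units


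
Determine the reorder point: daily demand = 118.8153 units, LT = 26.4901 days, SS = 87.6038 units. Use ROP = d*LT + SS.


d*LT = 118.8153 * 26.4901 = 3147.4292
ROP = 3147.4292 + 87.6038 = 3235.0330

3235.0330 units


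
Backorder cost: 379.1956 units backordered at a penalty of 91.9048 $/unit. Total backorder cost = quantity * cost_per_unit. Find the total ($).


Total = 379.1956 * 91.9048 = 34849.8958

34849.8958 $


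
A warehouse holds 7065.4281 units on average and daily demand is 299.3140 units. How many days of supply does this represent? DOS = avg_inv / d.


DOS = 7065.4281 / 299.3140 = 23.6054

23.6054 days


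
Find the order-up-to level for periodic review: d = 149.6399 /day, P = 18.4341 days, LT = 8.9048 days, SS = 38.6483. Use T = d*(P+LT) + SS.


P + LT = 27.3389
d*(P+LT) = 149.6399 * 27.3389 = 4090.9903
T = 4090.9903 + 38.6483 = 4129.6386

4129.6386 units


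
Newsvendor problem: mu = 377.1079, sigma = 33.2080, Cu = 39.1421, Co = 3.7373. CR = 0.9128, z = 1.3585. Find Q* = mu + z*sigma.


CR = Cu/(Cu+Co) = 39.1421/(39.1421+3.7373) = 0.9128
z = 1.3585
Q* = 377.1079 + 1.3585 * 33.2080 = 422.2210

422.2210 units


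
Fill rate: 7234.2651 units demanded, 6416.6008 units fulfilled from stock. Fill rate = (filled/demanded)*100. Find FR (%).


FR = 6416.6008 / 7234.2651 * 100 = 88.6973

88.6973%


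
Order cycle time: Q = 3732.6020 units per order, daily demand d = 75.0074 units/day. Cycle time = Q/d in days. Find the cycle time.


Cycle = 3732.6020 / 75.0074 = 49.7631

49.7631 days


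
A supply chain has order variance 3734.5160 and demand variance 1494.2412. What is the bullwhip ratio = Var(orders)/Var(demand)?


BW = 3734.5160 / 1494.2412 = 2.4993

2.4993


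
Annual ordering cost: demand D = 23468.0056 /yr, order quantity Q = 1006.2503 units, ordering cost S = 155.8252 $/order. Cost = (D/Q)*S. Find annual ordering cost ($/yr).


Number of orders = D/Q = 23.3222
Cost = 23.3222 * 155.8252 = 3634.1919

3634.1919 $/yr


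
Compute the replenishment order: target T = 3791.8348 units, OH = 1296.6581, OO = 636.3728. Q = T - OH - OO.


Inventory position = OH + OO = 1296.6581 + 636.3728 = 1933.0309
Q = 3791.8348 - 1933.0309 = 1858.8039

1858.8039 units


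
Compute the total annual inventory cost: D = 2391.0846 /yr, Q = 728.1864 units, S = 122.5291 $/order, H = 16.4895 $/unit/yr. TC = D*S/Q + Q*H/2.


Ordering cost = D*S/Q = 402.3385
Holding cost = Q*H/2 = 6003.7148
TC = 402.3385 + 6003.7148 = 6406.0533

6406.0533 $/yr


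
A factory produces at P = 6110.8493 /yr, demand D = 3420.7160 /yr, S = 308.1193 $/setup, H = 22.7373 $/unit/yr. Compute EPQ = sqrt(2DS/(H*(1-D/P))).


1 - D/P = 1 - 0.5598 = 0.4402
H*(1-D/P) = 10.0095
2DS = 2107977.2388
EPQ = sqrt(210598.2696) = 458.9099

458.9099 units


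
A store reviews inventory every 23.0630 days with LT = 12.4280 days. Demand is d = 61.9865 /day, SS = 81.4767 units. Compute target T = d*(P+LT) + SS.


P + LT = 35.4910
d*(P+LT) = 61.9865 * 35.4910 = 2199.9629
T = 2199.9629 + 81.4767 = 2281.4396

2281.4396 units


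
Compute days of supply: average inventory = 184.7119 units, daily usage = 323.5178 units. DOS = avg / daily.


DOS = 184.7119 / 323.5178 = 0.5709

0.5709 days


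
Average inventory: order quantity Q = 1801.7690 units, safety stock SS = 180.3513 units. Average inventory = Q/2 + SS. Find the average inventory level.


Q/2 = 900.8845
Avg = 900.8845 + 180.3513 = 1081.2358

1081.2358 units


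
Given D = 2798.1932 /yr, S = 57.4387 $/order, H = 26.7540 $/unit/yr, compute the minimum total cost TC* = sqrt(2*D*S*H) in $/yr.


2*D*S*H = 8600050.8136
TC* = sqrt(8600050.8136) = 2932.5843

2932.5843 $/yr


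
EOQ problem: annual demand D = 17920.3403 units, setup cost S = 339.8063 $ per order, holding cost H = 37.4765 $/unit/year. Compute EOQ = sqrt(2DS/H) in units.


2*D*S = 2 * 17920.3403 * 339.8063 = 12178889.0642
2*D*S/H = 324974.0254
EOQ = sqrt(324974.0254) = 570.0649

570.0649 units


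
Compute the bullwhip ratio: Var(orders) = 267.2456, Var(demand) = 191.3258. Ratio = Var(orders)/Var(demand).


BW = 267.2456 / 191.3258 = 1.3968

1.3968


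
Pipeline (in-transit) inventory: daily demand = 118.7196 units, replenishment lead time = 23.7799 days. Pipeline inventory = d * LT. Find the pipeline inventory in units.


Pipeline = 118.7196 * 23.7799 = 2823.1402

2823.1402 units


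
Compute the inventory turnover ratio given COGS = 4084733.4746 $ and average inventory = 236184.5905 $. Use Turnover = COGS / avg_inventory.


Turnover = 4084733.4746 / 236184.5905 = 17.2947

17.2947


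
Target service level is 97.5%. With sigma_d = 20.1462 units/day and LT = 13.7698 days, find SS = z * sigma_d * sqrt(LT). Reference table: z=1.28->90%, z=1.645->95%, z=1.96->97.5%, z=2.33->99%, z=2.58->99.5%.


From the table, SL = 97.5% corresponds to z = 1.96
sqrt(LT) = sqrt(13.7698) = 3.7108
SS = 1.96 * 20.1462 * 3.7108 = 146.5254

146.5254 units


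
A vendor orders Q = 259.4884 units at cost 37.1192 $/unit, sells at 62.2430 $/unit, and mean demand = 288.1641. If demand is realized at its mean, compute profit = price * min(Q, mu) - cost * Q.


Sales at mu = min(259.4884, 288.1641) = 259.4884
Revenue = 62.2430 * 259.4884 = 16151.3365
Total cost = 37.1192 * 259.4884 = 9632.0018
Profit = 16151.3365 - 9632.0018 = 6519.3347

6519.3347 $


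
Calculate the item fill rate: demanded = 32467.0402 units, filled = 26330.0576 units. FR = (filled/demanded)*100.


FR = 26330.0576 / 32467.0402 * 100 = 81.0978

81.0978%


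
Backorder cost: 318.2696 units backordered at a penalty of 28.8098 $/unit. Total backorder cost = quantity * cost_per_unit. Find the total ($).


Total = 318.2696 * 28.8098 = 9169.2835

9169.2835 $


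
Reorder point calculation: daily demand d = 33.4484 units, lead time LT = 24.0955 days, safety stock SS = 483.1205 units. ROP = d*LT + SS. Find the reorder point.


d*LT = 33.4484 * 24.0955 = 805.9559
ROP = 805.9559 + 483.1205 = 1289.0764

1289.0764 units


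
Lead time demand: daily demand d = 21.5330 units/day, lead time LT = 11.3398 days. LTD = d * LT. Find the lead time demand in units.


LTD = 21.5330 * 11.3398 = 244.1799

244.1799 units


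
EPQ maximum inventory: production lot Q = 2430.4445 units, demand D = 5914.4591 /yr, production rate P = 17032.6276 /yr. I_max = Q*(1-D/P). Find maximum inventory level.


D/P = 0.3472
1 - D/P = 0.6528
I_max = 2430.4445 * 0.6528 = 1586.4899

1586.4899 units


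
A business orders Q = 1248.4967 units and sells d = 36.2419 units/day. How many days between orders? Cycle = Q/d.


Cycle = 1248.4967 / 36.2419 = 34.4490

34.4490 days


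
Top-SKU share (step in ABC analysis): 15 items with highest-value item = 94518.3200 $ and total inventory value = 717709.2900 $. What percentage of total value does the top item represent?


Top item = 94518.3200
Total = 717709.2900
Percentage = 94518.3200 / 717709.2900 * 100 = 13.1694

13.1694%


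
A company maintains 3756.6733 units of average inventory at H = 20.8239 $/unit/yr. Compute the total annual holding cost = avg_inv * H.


Cost = 3756.6733 * 20.8239 = 78228.5891

78228.5891 $/yr


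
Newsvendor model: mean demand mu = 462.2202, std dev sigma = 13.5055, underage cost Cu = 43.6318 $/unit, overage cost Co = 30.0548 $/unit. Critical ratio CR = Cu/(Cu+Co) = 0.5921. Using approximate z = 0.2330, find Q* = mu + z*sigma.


CR = Cu/(Cu+Co) = 43.6318/(43.6318+30.0548) = 0.5921
z = 0.2330
Q* = 462.2202 + 0.2330 * 13.5055 = 465.3670

465.3670 units


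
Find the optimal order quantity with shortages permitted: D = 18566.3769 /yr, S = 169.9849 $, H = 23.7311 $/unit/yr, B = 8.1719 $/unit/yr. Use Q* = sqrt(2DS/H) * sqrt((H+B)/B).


sqrt(2DS/H) = 515.7329
sqrt((H+B)/B) = 1.9759
Q* = 515.7329 * 1.9759 = 1019.0114

1019.0114 units


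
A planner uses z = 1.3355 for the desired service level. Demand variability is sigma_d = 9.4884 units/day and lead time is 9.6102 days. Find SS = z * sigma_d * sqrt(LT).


sqrt(LT) = sqrt(9.6102) = 3.1000
SS = 1.3355 * 9.4884 * 3.1000 = 39.2829

39.2829 units


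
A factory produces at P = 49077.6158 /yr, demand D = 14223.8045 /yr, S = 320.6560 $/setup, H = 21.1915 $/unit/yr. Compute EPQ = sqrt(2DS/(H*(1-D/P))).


1 - D/P = 1 - 0.2898 = 0.7102
H*(1-D/P) = 15.0497
2DS = 9121896.5115
EPQ = sqrt(606117.2208) = 778.5353

778.5353 units


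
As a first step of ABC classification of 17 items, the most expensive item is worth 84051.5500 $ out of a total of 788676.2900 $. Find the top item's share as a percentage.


Top item = 84051.5500
Total = 788676.2900
Percentage = 84051.5500 / 788676.2900 * 100 = 10.6573

10.6573%


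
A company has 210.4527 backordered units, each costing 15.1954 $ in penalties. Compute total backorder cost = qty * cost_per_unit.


Total = 210.4527 * 15.1954 = 3197.9130

3197.9130 $


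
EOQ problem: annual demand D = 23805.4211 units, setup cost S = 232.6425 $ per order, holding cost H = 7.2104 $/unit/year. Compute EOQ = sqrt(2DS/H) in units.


2*D*S = 2 * 23805.4211 * 232.6425 = 11076305.3565
2*D*S/H = 1536156.8507
EOQ = sqrt(1536156.8507) = 1239.4179

1239.4179 units


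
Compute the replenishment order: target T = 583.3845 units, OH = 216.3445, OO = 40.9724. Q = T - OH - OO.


Inventory position = OH + OO = 216.3445 + 40.9724 = 257.3169
Q = 583.3845 - 257.3169 = 326.0676

326.0676 units


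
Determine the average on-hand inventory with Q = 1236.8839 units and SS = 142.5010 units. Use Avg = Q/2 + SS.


Q/2 = 618.4420
Avg = 618.4420 + 142.5010 = 760.9429

760.9429 units


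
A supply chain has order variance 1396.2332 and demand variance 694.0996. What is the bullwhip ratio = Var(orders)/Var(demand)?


BW = 1396.2332 / 694.0996 = 2.0116

2.0116


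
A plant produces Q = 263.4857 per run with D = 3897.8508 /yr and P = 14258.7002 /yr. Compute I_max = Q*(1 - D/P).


D/P = 0.2734
1 - D/P = 0.7266
I_max = 263.4857 * 0.7266 = 191.4575

191.4575 units


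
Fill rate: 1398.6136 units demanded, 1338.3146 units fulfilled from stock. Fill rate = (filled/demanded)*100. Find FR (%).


FR = 1338.3146 / 1398.6136 * 100 = 95.6887

95.6887%


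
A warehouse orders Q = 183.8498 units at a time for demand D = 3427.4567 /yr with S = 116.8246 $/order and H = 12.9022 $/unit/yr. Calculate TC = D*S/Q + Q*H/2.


Ordering cost = D*S/Q = 2177.9260
Holding cost = Q*H/2 = 1186.0334
TC = 2177.9260 + 1186.0334 = 3363.9594

3363.9594 $/yr


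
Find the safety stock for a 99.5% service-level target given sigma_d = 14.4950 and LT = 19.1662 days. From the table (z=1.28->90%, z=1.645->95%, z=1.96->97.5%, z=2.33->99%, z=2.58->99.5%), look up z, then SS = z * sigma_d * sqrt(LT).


From the table, SL = 99.5% corresponds to z = 2.58
sqrt(LT) = sqrt(19.1662) = 4.3779
SS = 2.58 * 14.4950 * 4.3779 = 163.7216

163.7216 units


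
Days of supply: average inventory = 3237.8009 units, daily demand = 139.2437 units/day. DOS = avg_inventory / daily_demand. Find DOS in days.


DOS = 3237.8009 / 139.2437 = 23.2528

23.2528 days


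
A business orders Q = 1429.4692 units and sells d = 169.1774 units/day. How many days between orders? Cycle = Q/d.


Cycle = 1429.4692 / 169.1774 = 8.4495

8.4495 days


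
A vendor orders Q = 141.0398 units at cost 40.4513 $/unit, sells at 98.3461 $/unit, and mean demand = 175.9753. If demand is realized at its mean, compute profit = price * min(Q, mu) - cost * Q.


Sales at mu = min(141.0398, 175.9753) = 141.0398
Revenue = 98.3461 * 141.0398 = 13870.7143
Total cost = 40.4513 * 141.0398 = 5705.2433
Profit = 13870.7143 - 5705.2433 = 8165.4710

8165.4710 $


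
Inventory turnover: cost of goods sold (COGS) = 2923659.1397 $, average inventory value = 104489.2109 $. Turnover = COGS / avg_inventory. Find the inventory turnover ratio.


Turnover = 2923659.1397 / 104489.2109 = 27.9805

27.9805


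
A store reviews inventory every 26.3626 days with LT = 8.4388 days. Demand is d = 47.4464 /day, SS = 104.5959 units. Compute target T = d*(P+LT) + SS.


P + LT = 34.8014
d*(P+LT) = 47.4464 * 34.8014 = 1651.2011
T = 1651.2011 + 104.5959 = 1755.7970

1755.7970 units


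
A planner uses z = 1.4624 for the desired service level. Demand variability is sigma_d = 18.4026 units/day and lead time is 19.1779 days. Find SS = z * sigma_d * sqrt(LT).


sqrt(LT) = sqrt(19.1779) = 4.3793
SS = 1.4624 * 18.4026 * 4.3793 = 117.8544

117.8544 units


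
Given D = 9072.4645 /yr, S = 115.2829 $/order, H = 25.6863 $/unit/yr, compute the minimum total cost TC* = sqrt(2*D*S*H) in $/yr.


2*D*S*H = 53730603.2497
TC* = sqrt(53730603.2497) = 7330.1162

7330.1162 $/yr


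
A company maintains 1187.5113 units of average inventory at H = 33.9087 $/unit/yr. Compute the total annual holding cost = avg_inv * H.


Cost = 1187.5113 * 33.9087 = 40266.9644

40266.9644 $/yr


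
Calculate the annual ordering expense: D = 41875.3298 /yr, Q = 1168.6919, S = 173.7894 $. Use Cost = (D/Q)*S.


Number of orders = D/Q = 35.8309
Cost = 35.8309 * 173.7894 = 6227.0376

6227.0376 $/yr


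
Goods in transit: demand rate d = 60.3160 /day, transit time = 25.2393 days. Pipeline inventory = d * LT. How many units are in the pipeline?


Pipeline = 60.3160 * 25.2393 = 1522.3336

1522.3336 units


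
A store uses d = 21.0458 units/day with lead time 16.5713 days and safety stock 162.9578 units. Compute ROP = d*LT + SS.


d*LT = 21.0458 * 16.5713 = 348.7563
ROP = 348.7563 + 162.9578 = 511.7141

511.7141 units


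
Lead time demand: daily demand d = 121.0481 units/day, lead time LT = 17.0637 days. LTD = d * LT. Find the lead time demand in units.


LTD = 121.0481 * 17.0637 = 2065.5285

2065.5285 units


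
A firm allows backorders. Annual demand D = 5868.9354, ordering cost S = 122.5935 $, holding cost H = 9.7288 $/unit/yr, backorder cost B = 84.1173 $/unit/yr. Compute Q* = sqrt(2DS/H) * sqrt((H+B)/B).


sqrt(2DS/H) = 384.5907
sqrt((H+B)/B) = 1.0562
Q* = 384.5907 * 1.0562 = 406.2227

406.2227 units


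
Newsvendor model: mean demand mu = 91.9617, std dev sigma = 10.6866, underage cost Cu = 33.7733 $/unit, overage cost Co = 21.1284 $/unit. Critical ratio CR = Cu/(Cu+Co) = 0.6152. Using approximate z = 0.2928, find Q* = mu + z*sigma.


CR = Cu/(Cu+Co) = 33.7733/(33.7733+21.1284) = 0.6152
z = 0.2928
Q* = 91.9617 + 0.2928 * 10.6866 = 95.0907

95.0907 units


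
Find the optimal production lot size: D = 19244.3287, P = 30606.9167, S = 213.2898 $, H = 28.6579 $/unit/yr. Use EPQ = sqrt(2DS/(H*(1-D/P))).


1 - D/P = 1 - 0.6288 = 0.3712
H*(1-D/P) = 10.6390
2DS = 8209238.0391
EPQ = sqrt(771615.2597) = 878.4163

878.4163 units


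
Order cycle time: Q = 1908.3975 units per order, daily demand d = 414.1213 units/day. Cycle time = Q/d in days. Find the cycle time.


Cycle = 1908.3975 / 414.1213 = 4.6083

4.6083 days


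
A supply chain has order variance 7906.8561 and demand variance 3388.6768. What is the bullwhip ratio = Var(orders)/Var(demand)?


BW = 7906.8561 / 3388.6768 = 2.3333

2.3333


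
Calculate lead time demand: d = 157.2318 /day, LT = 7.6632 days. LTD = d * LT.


LTD = 157.2318 * 7.6632 = 1204.8987

1204.8987 units


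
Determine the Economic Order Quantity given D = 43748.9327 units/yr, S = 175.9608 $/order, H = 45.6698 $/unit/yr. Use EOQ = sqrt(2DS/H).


2*D*S = 2 * 43748.9327 * 175.9608 = 15396194.3941
2*D*S/H = 337119.8121
EOQ = sqrt(337119.8121) = 580.6202

580.6202 units


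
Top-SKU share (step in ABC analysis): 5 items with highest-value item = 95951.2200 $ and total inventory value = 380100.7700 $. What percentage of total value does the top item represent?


Top item = 95951.2200
Total = 380100.7700
Percentage = 95951.2200 / 380100.7700 * 100 = 25.2436

25.2436%


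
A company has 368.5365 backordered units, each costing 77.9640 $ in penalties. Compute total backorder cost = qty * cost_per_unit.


Total = 368.5365 * 77.9640 = 28732.5797

28732.5797 $


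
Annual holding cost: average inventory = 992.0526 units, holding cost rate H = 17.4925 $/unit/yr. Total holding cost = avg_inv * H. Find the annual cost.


Cost = 992.0526 * 17.4925 = 17353.4801

17353.4801 $/yr


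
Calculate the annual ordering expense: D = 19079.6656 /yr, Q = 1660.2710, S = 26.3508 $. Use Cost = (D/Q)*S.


Number of orders = D/Q = 11.4919
Cost = 11.4919 * 26.3508 = 302.8207

302.8207 $/yr


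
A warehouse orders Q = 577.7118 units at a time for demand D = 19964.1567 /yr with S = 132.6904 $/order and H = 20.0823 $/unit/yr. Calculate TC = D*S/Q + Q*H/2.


Ordering cost = D*S/Q = 4585.4212
Holding cost = Q*H/2 = 5800.8908
TC = 4585.4212 + 5800.8908 = 10386.3120

10386.3120 $/yr


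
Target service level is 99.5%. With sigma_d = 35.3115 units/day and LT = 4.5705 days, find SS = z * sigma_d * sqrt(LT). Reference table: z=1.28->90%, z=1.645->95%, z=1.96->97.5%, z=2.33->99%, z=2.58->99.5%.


From the table, SL = 99.5% corresponds to z = 2.58
sqrt(LT) = sqrt(4.5705) = 2.1379
SS = 2.58 * 35.3115 * 2.1379 = 194.7681

194.7681 units


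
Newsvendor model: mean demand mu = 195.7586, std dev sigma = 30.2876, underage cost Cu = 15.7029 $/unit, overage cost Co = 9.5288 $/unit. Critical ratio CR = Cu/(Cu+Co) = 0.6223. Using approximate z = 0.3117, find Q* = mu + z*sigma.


CR = Cu/(Cu+Co) = 15.7029/(15.7029+9.5288) = 0.6223
z = 0.3117
Q* = 195.7586 + 0.3117 * 30.2876 = 205.1992

205.1992 units


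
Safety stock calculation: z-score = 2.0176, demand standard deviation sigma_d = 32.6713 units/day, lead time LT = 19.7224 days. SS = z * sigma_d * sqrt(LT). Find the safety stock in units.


sqrt(LT) = sqrt(19.7224) = 4.4410
SS = 2.0176 * 32.6713 * 4.4410 = 292.7395

292.7395 units


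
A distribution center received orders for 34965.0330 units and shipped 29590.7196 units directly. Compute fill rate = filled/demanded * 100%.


FR = 29590.7196 / 34965.0330 * 100 = 84.6295

84.6295%


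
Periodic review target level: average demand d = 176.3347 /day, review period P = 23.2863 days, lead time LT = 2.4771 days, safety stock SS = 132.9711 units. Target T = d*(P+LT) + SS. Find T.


P + LT = 25.7634
d*(P+LT) = 176.3347 * 25.7634 = 4542.9814
T = 4542.9814 + 132.9711 = 4675.9525

4675.9525 units


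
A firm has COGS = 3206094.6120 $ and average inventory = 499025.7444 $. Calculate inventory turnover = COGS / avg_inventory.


Turnover = 3206094.6120 / 499025.7444 = 6.4247

6.4247


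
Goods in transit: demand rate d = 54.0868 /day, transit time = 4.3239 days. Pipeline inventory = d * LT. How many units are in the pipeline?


Pipeline = 54.0868 * 4.3239 = 233.8659

233.8659 units


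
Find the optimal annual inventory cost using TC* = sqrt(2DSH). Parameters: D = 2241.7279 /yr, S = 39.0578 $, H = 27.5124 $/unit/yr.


2*D*S*H = 4817804.2111
TC* = sqrt(4817804.2111) = 2194.9497

2194.9497 $/yr


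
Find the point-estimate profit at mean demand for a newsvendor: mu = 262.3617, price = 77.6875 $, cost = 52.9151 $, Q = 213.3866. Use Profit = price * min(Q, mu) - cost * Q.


Sales at mu = min(213.3866, 262.3617) = 213.3866
Revenue = 77.6875 * 213.3866 = 16577.4715
Total cost = 52.9151 * 213.3866 = 11291.3733
Profit = 16577.4715 - 11291.3733 = 5286.0982

5286.0982 $


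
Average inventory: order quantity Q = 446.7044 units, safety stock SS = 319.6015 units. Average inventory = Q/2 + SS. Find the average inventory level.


Q/2 = 223.3522
Avg = 223.3522 + 319.6015 = 542.9537

542.9537 units


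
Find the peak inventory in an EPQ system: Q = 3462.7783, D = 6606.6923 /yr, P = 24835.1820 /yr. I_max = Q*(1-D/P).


D/P = 0.2660
1 - D/P = 0.7340
I_max = 3462.7783 * 0.7340 = 2541.6048

2541.6048 units


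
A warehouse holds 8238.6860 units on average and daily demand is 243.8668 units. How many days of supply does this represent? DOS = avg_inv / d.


DOS = 8238.6860 / 243.8668 = 33.7835

33.7835 days


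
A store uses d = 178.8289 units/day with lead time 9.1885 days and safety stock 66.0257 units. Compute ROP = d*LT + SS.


d*LT = 178.8289 * 9.1885 = 1643.1693
ROP = 1643.1693 + 66.0257 = 1709.1950

1709.1950 units


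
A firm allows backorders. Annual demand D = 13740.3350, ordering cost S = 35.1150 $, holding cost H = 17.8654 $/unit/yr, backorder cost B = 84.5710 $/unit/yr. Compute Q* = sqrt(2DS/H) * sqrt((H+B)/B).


sqrt(2DS/H) = 232.4094
sqrt((H+B)/B) = 1.1006
Q* = 232.4094 * 1.1006 = 255.7820

255.7820 units


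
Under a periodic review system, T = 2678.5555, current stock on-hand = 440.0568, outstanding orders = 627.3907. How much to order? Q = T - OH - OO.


Inventory position = OH + OO = 440.0568 + 627.3907 = 1067.4475
Q = 2678.5555 - 1067.4475 = 1611.1080

1611.1080 units


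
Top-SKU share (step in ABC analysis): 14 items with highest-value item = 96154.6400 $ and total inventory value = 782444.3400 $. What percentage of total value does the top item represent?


Top item = 96154.6400
Total = 782444.3400
Percentage = 96154.6400 / 782444.3400 * 100 = 12.2890

12.2890%


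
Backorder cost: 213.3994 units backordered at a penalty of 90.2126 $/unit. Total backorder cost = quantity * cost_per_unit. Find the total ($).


Total = 213.3994 * 90.2126 = 19251.3147

19251.3147 $


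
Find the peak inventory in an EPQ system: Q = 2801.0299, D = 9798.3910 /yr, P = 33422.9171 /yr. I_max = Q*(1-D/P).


D/P = 0.2932
1 - D/P = 0.7068
I_max = 2801.0299 * 0.7068 = 1979.8692

1979.8692 units


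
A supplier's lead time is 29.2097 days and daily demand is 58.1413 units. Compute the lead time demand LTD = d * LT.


LTD = 58.1413 * 29.2097 = 1698.2899

1698.2899 units


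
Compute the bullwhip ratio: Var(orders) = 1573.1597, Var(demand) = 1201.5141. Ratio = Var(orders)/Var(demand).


BW = 1573.1597 / 1201.5141 = 1.3093

1.3093


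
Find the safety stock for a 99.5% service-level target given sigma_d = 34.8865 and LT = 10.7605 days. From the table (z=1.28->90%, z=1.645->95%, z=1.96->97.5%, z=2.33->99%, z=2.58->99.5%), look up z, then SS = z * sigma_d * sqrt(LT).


From the table, SL = 99.5% corresponds to z = 2.58
sqrt(LT) = sqrt(10.7605) = 3.2803
SS = 2.58 * 34.8865 * 3.2803 = 295.2523

295.2523 units


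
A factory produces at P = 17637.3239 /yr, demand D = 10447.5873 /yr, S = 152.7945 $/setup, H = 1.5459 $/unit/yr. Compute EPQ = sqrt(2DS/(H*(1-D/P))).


1 - D/P = 1 - 0.5924 = 0.4076
H*(1-D/P) = 0.6302
2DS = 3192667.7554
EPQ = sqrt(5066313.2584) = 2250.8472

2250.8472 units


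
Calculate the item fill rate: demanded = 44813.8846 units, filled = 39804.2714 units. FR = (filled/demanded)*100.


FR = 39804.2714 / 44813.8846 * 100 = 88.8213

88.8213%


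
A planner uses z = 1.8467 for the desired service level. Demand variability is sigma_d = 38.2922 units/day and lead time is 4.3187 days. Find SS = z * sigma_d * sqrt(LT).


sqrt(LT) = sqrt(4.3187) = 2.0781
SS = 1.8467 * 38.2922 * 2.0781 = 146.9546

146.9546 units


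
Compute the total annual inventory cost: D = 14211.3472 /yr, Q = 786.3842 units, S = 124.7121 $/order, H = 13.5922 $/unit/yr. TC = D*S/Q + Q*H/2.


Ordering cost = D*S/Q = 2253.7672
Holding cost = Q*H/2 = 5344.3457
TC = 2253.7672 + 5344.3457 = 7598.1129

7598.1129 $/yr


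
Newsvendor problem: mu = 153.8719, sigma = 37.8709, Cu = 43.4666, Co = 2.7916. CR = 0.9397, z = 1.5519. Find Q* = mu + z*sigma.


CR = Cu/(Cu+Co) = 43.4666/(43.4666+2.7916) = 0.9397
z = 1.5519
Q* = 153.8719 + 1.5519 * 37.8709 = 212.6437

212.6437 units


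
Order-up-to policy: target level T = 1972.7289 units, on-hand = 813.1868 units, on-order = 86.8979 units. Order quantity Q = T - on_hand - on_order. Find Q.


Inventory position = OH + OO = 813.1868 + 86.8979 = 900.0847
Q = 1972.7289 - 900.0847 = 1072.6442

1072.6442 units


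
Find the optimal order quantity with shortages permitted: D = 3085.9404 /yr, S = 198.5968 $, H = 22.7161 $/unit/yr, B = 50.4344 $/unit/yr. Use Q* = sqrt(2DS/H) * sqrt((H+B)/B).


sqrt(2DS/H) = 232.2887
sqrt((H+B)/B) = 1.2043
Q* = 232.2887 * 1.2043 = 279.7520

279.7520 units


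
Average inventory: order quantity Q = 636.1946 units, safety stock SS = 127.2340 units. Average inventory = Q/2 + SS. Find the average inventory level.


Q/2 = 318.0973
Avg = 318.0973 + 127.2340 = 445.3313

445.3313 units


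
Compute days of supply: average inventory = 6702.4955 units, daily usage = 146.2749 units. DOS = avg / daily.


DOS = 6702.4955 / 146.2749 = 45.8212

45.8212 days


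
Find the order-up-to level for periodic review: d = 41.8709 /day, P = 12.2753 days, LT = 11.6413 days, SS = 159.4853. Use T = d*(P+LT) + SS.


P + LT = 23.9166
d*(P+LT) = 41.8709 * 23.9166 = 1001.4096
T = 1001.4096 + 159.4853 = 1160.8949

1160.8949 units


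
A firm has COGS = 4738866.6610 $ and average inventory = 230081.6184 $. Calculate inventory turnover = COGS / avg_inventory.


Turnover = 4738866.6610 / 230081.6184 = 20.5965

20.5965


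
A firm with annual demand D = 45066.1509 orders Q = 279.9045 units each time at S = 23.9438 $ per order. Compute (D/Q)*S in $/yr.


Number of orders = D/Q = 161.0055
Cost = 161.0055 * 23.9438 = 3855.0824

3855.0824 $/yr


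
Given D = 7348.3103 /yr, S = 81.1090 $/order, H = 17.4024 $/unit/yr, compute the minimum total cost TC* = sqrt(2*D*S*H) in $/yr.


2*D*S*H = 20744151.5520
TC* = sqrt(20744151.5520) = 4554.5748

4554.5748 $/yr


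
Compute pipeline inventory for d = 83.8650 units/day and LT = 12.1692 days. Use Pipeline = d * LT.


Pipeline = 83.8650 * 12.1692 = 1020.5700

1020.5700 units


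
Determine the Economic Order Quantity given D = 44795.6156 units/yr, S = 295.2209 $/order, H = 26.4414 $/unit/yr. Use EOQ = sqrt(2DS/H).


2*D*S = 2 * 44795.6156 * 295.2209 = 26449203.9070
2*D*S/H = 1000295.1397
EOQ = sqrt(1000295.1397) = 1000.1476

1000.1476 units


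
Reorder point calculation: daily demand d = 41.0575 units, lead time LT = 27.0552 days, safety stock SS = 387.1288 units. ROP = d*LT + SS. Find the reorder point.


d*LT = 41.0575 * 27.0552 = 1110.8189
ROP = 1110.8189 + 387.1288 = 1497.9477

1497.9477 units


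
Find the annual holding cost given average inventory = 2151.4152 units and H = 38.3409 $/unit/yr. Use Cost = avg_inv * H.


Cost = 2151.4152 * 38.3409 = 82487.1950

82487.1950 $/yr


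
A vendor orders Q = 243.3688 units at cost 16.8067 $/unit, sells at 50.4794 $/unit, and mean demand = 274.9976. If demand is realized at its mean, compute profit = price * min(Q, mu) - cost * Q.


Sales at mu = min(243.3688, 274.9976) = 243.3688
Revenue = 50.4794 * 243.3688 = 12285.1110
Total cost = 16.8067 * 243.3688 = 4090.2264
Profit = 12285.1110 - 4090.2264 = 8194.8846

8194.8846 $


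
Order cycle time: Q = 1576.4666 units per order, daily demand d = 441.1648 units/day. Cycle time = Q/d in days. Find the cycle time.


Cycle = 1576.4666 / 441.1648 = 3.5734

3.5734 days


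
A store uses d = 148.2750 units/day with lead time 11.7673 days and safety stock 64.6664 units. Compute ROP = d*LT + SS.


d*LT = 148.2750 * 11.7673 = 1744.7964
ROP = 1744.7964 + 64.6664 = 1809.4628

1809.4628 units
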